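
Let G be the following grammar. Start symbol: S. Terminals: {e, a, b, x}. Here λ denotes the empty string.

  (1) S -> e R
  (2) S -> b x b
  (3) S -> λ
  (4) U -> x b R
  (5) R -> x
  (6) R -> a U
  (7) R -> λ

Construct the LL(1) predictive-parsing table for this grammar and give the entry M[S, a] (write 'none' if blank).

none

FIRST(S) = {λ, b, e}
FIRST(U) = {x}
FIRST(R) = {λ, a, x}
FOLLOW(S) includes $ since S is the start symbol.
FOLLOW(S): S appears on no right-hand side. Thus FOLLOW(S) = {$}.
For S -> e R: FIRST(e R) = {e}, so it goes in M[S, t] for t ∈ {e}.
For S -> b x b: FIRST(b x b) = {b}, so it goes in M[S, t] for t ∈ {b}.
For S -> λ: FIRST(λ) = {λ}, so it goes in M[S, t] for t ∈ {}; since λ ∈ FIRST, also for every t ∈ FOLLOW(S) = {$}.
None of these place a production in M[S, a].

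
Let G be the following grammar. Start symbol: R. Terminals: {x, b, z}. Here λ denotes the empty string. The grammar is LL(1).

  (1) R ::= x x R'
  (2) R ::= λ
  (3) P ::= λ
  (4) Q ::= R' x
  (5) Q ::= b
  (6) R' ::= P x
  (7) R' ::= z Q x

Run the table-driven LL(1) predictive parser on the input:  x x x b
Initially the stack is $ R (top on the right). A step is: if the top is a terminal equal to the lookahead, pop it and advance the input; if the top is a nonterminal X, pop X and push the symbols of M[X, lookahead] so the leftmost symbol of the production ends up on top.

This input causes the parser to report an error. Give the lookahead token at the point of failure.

b

step 1: stack=$ R  input=x x x b $  — expand R ::= x x R'
step 2: stack=$ R' x x  input=x x x b $  — match x
step 3: stack=$ R' x  input=x x b $  — match x
step 4: stack=$ R'  input=x b $  — expand R' ::= P x
step 5: stack=$ x P  input=x b $  — expand P ::= λ
step 6: stack=$ x  input=x b $  — match x
step 7: stack=$  input=b $  — error: stack empty but input remains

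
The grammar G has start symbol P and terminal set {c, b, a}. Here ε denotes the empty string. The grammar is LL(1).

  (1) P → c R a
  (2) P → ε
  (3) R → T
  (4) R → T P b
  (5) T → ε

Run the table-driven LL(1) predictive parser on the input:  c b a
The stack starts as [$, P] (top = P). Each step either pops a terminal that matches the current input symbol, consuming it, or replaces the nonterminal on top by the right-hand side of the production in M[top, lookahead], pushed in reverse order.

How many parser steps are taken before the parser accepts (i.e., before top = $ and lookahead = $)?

     Stack      Input    Action
  1  $ P        c b a $  expand P → c R a
  2  $ a R c    c b a $  match c
  3  $ a R      b a $    expand R → T P b
  4  $ a b P T  b a $    expand T → ε
  5  $ a b P    b a $    expand P → ε
  6  $ a b      b a $    match b
  7  $ a        a $      match a
Accept reached after 7 steps.

7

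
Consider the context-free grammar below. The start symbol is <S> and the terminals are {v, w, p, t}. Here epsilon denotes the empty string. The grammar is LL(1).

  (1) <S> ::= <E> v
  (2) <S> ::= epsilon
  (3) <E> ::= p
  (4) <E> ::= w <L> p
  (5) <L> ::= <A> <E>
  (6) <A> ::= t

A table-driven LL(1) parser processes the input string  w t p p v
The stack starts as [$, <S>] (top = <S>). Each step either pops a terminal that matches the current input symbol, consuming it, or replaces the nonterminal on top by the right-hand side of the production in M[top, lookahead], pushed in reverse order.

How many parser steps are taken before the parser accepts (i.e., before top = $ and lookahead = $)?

step 1: stack=$ <S>  input=w t p p v $  — expand <S> ::= <E> v
step 2: stack=$ v <E>  input=w t p p v $  — expand <E> ::= w <L> p
step 3: stack=$ v p <L> w  input=w t p p v $  — match w
step 4: stack=$ v p <L>  input=t p p v $  — expand <L> ::= <A> <E>
step 5: stack=$ v p <E> <A>  input=t p p v $  — expand <A> ::= t
step 6: stack=$ v p <E> t  input=t p p v $  — match t
step 7: stack=$ v p <E>  input=p p v $  — expand <E> ::= p
step 8: stack=$ v p p  input=p p v $  — match p
step 9: stack=$ v p  input=p v $  — match p
step 10: stack=$ v  input=v $  — match v
Accept reached after 10 steps.

10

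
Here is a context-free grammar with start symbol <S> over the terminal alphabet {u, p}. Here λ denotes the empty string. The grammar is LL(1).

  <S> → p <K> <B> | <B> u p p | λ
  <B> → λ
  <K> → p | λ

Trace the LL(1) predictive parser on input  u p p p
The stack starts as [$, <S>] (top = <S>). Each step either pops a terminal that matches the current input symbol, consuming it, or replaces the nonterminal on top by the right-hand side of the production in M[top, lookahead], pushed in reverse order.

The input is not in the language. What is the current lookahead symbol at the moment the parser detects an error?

     Stack        Input      Action
  1  $ <S>        u p p p $  expand <S> → <B> u p p
  2  $ p p u <B>  u p p p $  expand <B> → λ
  3  $ p p u      u p p p $  match u
  4  $ p p        p p p $    match p
  5  $ p          p p $      match p
  6  $            p $        error: stack empty but input remains

p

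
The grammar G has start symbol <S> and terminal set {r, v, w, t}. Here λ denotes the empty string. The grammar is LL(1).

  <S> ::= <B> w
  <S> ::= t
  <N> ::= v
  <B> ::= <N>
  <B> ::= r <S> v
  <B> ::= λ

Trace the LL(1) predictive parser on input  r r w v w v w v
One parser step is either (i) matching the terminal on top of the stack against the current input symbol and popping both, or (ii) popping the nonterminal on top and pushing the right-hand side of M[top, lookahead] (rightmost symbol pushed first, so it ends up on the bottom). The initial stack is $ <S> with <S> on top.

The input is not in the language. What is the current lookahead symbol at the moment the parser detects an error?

v

      Stack            Input              Action
   1  $ <S>            r r w v w v w v $  expand <S> ::= <B> w
   2  $ w <B>          r r w v w v w v $  expand <B> ::= r <S> v
   3  $ w v <S> r      r r w v w v w v $  match r
   4  $ w v <S>        r w v w v w v $    expand <S> ::= <B> w
   5  $ w v w <B>      r w v w v w v $    expand <B> ::= r <S> v
   6  $ w v w v <S> r  r w v w v w v $    match r
   7  $ w v w v <S>    w v w v w v $      expand <S> ::= <B> w
   8  $ w v w v w <B>  w v w v w v $      expand <B> ::= λ
   9  $ w v w v w      w v w v w v $      match w
  10  $ w v w v        v w v w v $        match v
  11  $ w v w          w v w v $          match w
  12  $ w v            v w v $            match v
  13  $ w              w v $              match w
  14  $                v $                error: stack empty but input remains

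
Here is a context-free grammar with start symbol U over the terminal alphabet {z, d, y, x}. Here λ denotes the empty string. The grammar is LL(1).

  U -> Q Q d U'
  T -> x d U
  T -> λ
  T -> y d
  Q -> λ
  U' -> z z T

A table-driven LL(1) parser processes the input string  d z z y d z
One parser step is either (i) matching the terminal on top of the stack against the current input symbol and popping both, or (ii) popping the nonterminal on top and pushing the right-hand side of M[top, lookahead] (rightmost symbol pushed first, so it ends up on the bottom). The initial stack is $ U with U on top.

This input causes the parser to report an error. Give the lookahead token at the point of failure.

      Stack       Input          Action
   1  $ U         d z z y d z $  expand U -> Q Q d U'
   2  $ U' d Q Q  d z z y d z $  expand Q -> λ
   3  $ U' d Q    d z z y d z $  expand Q -> λ
   4  $ U' d      d z z y d z $  match d
   5  $ U'        z z y d z $    expand U' -> z z T
   6  $ T z z     z z y d z $    match z
   7  $ T z       z y d z $      match z
   8  $ T         y d z $        expand T -> y d
   9  $ d y       y d z $        match y
  10  $ d         d z $          match d
  11  $           z $            error: stack empty but input remains

z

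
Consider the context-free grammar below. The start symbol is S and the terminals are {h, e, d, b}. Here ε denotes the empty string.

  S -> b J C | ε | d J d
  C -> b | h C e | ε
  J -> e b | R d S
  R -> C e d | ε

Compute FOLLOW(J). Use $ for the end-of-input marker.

FIRST(S): from S->b J C we get {b}; from S->ε we get {ε}; from S->d J d we get {d}. So FIRST(S) = {ε, b, d}.
FIRST(C): from C->b we get {b}; from C->h C e we get {h}; from C->ε we get {ε}. So FIRST(C) = {ε, b, h}.
FIRST(R): from R->C e d we get {b, e, h}; from R->ε we get {ε}. So FIRST(R) = {ε, b, e, h}.
FIRST(J): from J->e b we get {e}; from J->R d S we get {b, d, e, h}. So FIRST(J) = {b, d, e, h}.
FOLLOW(S) includes $ since S is the start symbol.
FOLLOW(R): in J->R d S, R is followed by d S with FIRST {d}. Thus FOLLOW(R) = {d}.
FOLLOW(S): in J->R d S, the suffix after S is empty, so FOLLOW(S) ⊇ FOLLOW(J) = {$, b, d, h}. Thus FOLLOW(S) = {$, b, d, h}.
FOLLOW(C): in S->b J C, the suffix after C is empty, so FOLLOW(C) ⊇ FOLLOW(S) = {$, b, d, h}; in C->h C e, C is followed by e with FIRST {e}; in R->C e d, C is followed by e d with FIRST {e}. Thus FOLLOW(C) = {$, b, d, e, h}.
FOLLOW(J): in S->b J C, J is followed by C with FIRST {ε, b, h}; in S->b J C, the suffix after J is nullable, so FOLLOW(J) ⊇ FOLLOW(S) = {$, b, d, h}; in S->d J d, J is followed by d with FIRST {d}. Thus FOLLOW(J) = {$, b, d, h}.

{$, b, d, h}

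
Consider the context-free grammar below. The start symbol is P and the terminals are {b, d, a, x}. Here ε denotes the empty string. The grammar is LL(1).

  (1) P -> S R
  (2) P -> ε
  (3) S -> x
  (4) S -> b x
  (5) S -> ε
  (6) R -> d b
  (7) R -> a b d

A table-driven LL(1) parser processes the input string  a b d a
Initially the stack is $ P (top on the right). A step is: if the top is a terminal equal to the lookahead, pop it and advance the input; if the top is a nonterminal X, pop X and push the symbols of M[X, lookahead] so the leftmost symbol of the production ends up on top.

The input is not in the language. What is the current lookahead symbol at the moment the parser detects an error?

step 1: stack=$ P  input=a b d a $  — expand P -> S R
step 2: stack=$ R S  input=a b d a $  — expand S -> ε
step 3: stack=$ R  input=a b d a $  — expand R -> a b d
step 4: stack=$ d b a  input=a b d a $  — match a
step 5: stack=$ d b  input=b d a $  — match b
step 6: stack=$ d  input=d a $  — match d
step 7: stack=$  input=a $  — error: stack empty but input remains

a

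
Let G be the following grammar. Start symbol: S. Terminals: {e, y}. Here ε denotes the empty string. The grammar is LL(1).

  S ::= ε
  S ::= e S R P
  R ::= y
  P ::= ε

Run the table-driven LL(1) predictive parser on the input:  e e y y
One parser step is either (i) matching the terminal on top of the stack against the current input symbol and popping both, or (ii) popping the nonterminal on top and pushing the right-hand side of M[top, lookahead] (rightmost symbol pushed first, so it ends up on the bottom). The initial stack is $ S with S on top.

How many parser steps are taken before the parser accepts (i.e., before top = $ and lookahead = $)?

11

step 1: stack=$ S  input=e e y y $  — expand S ::= e S R P
step 2: stack=$ P R S e  input=e e y y $  — match e
step 3: stack=$ P R S  input=e y y $  — expand S ::= e S R P
step 4: stack=$ P R P R S e  input=e y y $  — match e
step 5: stack=$ P R P R S  input=y y $  — expand S ::= ε
step 6: stack=$ P R P R  input=y y $  — expand R ::= y
step 7: stack=$ P R P y  input=y y $  — match y
step 8: stack=$ P R P  input=y $  — expand P ::= ε
step 9: stack=$ P R  input=y $  — expand R ::= y
step 10: stack=$ P y  input=y $  — match y
step 11: stack=$ P  input=$  — expand P ::= ε
Accept reached after 11 steps.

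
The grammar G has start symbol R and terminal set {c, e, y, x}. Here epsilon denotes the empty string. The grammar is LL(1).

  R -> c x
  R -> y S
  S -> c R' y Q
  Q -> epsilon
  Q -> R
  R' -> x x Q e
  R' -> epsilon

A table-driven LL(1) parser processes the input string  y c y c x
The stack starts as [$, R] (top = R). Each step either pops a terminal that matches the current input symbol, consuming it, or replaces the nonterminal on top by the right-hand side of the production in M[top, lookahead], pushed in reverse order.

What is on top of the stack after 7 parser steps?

R

step 1: stack=$ R  input=y c y c x $  — expand R -> y S
step 2: stack=$ S y  input=y c y c x $  — match y
step 3: stack=$ S  input=c y c x $  — expand S -> c R' y Q
step 4: stack=$ Q y R' c  input=c y c x $  — match c
step 5: stack=$ Q y R'  input=y c x $  — expand R' -> epsilon
step 6: stack=$ Q y  input=y c x $  — match y
step 7: stack=$ Q  input=c x $  — expand Q -> R
Stack after step 7: $ R (top = R).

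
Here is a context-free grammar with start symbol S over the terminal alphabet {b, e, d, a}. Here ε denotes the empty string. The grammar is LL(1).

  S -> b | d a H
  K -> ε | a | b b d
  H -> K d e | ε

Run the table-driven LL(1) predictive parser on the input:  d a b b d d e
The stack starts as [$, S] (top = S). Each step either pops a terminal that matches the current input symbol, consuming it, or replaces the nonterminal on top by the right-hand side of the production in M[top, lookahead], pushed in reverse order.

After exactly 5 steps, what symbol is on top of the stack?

step 1: stack=$ S  input=d a b b d d e $  — expand S -> d a H
step 2: stack=$ H a d  input=d a b b d d e $  — match d
step 3: stack=$ H a  input=a b b d d e $  — match a
step 4: stack=$ H  input=b b d d e $  — expand H -> K d e
step 5: stack=$ e d K  input=b b d d e $  — expand K -> b b d
Stack after step 5: $ e d d b b (top = b).

b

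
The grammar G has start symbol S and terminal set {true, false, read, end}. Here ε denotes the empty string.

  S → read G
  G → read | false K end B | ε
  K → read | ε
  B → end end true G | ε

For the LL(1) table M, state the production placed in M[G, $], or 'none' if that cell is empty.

G → ε

FIRST(S): from S→read G we get {read}. So FIRST(S) = {read}.
FIRST(G): from G→read we get {read}; from G→false K end B we get {false}; from G→ε we get {ε}. So FIRST(G) = {ε, false, read}.
FIRST(K): from K→read we get {read}; from K→ε we get {ε}. So FIRST(K) = {ε, read}.
FIRST(B): from B→end end true G we get {end}; from B→ε we get {ε}. So FIRST(B) = {ε, end}.
FOLLOW(S) includes $ since S is the start symbol.
FOLLOW(S): S appears on no right-hand side. Thus FOLLOW(S) = {$}.
FOLLOW(G): in S→read G, the suffix after G is empty, so FOLLOW(G) ⊇ FOLLOW(S) = {$}; in B→end end true G, the suffix after G is empty, so FOLLOW(G) ⊇ FOLLOW(B) = {$}. Thus FOLLOW(G) = {$}.
FOLLOW(B): in G→false K end B, the suffix after B is empty, so FOLLOW(B) ⊇ FOLLOW(G) = {$}. Thus FOLLOW(B) = {$}.
For G → read: FIRST(read) = {read}, so it goes in M[G, t] for t ∈ {read}.
For G → false K end B: FIRST(false K end B) = {false}, so it goes in M[G, t] for t ∈ {false}.
For G → ε: FIRST(ε) = {ε}, so it goes in M[G, t] for t ∈ {}; since ε ∈ FIRST, also for every t ∈ FOLLOW(G) = {$}.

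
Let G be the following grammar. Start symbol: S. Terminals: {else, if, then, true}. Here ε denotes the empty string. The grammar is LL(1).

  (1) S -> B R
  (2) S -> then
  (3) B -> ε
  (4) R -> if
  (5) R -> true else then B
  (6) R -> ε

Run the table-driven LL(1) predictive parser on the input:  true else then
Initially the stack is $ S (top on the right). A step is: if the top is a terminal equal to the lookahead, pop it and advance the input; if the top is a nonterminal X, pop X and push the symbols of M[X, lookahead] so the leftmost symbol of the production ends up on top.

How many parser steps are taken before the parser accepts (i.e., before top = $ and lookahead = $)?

step 1: stack=$ S  input=true else then $  — expand S -> B R
step 2: stack=$ R B  input=true else then $  — expand B -> ε
step 3: stack=$ R  input=true else then $  — expand R -> true else then B
step 4: stack=$ B then else true  input=true else then $  — match true
step 5: stack=$ B then else  input=else then $  — match else
step 6: stack=$ B then  input=then $  — match then
step 7: stack=$ B  input=$  — expand B -> ε
Accept reached after 7 steps.

7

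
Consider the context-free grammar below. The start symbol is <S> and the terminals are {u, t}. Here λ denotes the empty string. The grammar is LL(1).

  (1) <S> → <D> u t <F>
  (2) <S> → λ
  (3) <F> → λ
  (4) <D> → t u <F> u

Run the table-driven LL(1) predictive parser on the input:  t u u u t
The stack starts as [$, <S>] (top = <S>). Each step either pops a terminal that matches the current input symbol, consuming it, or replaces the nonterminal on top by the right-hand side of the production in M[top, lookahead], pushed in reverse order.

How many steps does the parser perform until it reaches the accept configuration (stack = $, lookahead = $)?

     Stack                Input        Action
  1  $ <S>                t u u u t $  expand <S> → <D> u t <F>
  2  $ <F> t u <D>        t u u u t $  expand <D> → t u <F> u
  3  $ <F> t u u <F> u t  t u u u t $  match t
  4  $ <F> t u u <F> u    u u u t $    match u
  5  $ <F> t u u <F>      u u t $      expand <F> → λ
  6  $ <F> t u u          u u t $      match u
  7  $ <F> t u            u t $        match u
  8  $ <F> t              t $          match t
  9  $ <F>                $            expand <F> → λ
Accept reached after 9 steps.

9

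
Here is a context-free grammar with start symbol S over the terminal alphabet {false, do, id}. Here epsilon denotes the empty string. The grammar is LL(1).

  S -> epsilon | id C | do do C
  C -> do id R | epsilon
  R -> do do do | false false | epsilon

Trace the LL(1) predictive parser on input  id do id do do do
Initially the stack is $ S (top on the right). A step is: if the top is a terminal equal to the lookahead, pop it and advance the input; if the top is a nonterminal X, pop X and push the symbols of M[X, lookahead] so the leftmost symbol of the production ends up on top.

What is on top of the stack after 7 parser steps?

do

     Stack       Input                Action
  1  $ S         id do id do do do $  expand S -> id C
  2  $ C id      id do id do do do $  match id
  3  $ C         do id do do do $     expand C -> do id R
  4  $ R id do   do id do do do $     match do
  5  $ R id      id do do do $        match id
  6  $ R         do do do $           expand R -> do do do
  7  $ do do do  do do do $           match do
Stack after step 7: $ do do (top = do).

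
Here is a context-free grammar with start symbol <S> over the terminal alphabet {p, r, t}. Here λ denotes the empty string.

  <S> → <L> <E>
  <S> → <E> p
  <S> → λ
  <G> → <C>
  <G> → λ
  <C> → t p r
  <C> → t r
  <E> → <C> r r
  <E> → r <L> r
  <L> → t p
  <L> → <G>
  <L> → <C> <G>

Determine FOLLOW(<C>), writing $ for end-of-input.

FIRST(<C>): from <C>→t p r we get {t}; from <C>→t r we get {t}. So FIRST(<C>) = {t}.
FIRST(<G>): from <G>→<C> we get {t}; from <G>→λ we get {λ}. So FIRST(<G>) = {λ, t}.
FIRST(<E>): from <E>→<C> r r we get {t}; from <E>→r <L> r we get {r}. So FIRST(<E>) = {r, t}.
FIRST(<L>): from <L>→t p we get {t}; from <L>→<G> we get {λ, t}; from <L>→<C> <G> we get {t}. So FIRST(<L>) = {λ, t}.
FIRST(<S>): from <S>→<L> <E> we get {r, t}; from <S>→<E> p we get {r, t}; from <S>→λ we get {λ}. So FIRST(<S>) = {λ, r, t}.
FOLLOW(<S>) includes $ since <S> is the start symbol.
FOLLOW(<S>): <S> appears on no right-hand side. Thus FOLLOW(<S>) = {$}.
FOLLOW(<E>): in <S>→<L> <E>, the suffix after <E> is empty, so FOLLOW(<E>) ⊇ FOLLOW(<S>) = {$}; in <S>→<E> p, <E> is followed by p with FIRST {p}. Thus FOLLOW(<E>) = {$, p}.
FOLLOW(<L>): in <S>→<L> <E>, <L> is followed by <E> with FIRST {r, t}; in <E>→r <L> r, <L> is followed by r with FIRST {r}. Thus FOLLOW(<L>) = {r, t}.
FOLLOW(<G>): in <L>→<G>, the suffix after <G> is empty, so FOLLOW(<G>) ⊇ FOLLOW(<L>) = {r, t}; in <L>→<C> <G>, the suffix after <G> is empty, so FOLLOW(<G>) ⊇ FOLLOW(<L>) = {r, t}. Thus FOLLOW(<G>) = {r, t}.
FOLLOW(<C>): in <G>→<C>, the suffix after <C> is empty, so FOLLOW(<C>) ⊇ FOLLOW(<G>) = {r, t}; in <E>→<C> r r, <C> is followed by r r with FIRST {r}; in <L>→<C> <G>, <C> is followed by <G> with FIRST {λ, t}; in <L>→<C> <G>, the suffix after <C> is nullable, so FOLLOW(<C>) ⊇ FOLLOW(<L>) = {r, t}. Thus FOLLOW(<C>) = {r, t}.

{r, t}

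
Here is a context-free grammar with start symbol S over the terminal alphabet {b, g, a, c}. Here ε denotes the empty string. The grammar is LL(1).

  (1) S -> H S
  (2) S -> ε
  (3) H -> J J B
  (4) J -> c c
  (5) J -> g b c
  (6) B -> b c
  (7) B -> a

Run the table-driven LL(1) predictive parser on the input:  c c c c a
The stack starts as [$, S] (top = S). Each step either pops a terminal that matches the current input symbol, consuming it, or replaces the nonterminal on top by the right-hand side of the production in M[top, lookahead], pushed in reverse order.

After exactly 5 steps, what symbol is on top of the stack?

J

step 1: stack=$ S  input=c c c c a $  — expand S -> H S
step 2: stack=$ S H  input=c c c c a $  — expand H -> J J B
step 3: stack=$ S B J J  input=c c c c a $  — expand J -> c c
step 4: stack=$ S B J c c  input=c c c c a $  — match c
step 5: stack=$ S B J c  input=c c c a $  — match c
Stack after step 5: $ S B J (top = J).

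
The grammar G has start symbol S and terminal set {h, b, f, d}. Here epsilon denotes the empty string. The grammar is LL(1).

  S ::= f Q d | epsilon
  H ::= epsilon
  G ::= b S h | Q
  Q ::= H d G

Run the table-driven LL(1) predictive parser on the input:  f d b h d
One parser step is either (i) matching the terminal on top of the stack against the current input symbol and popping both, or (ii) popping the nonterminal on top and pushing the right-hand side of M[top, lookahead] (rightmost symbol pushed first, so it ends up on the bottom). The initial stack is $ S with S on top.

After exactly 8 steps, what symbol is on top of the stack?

step 1: stack=$ S  input=f d b h d $  — expand S ::= f Q d
step 2: stack=$ d Q f  input=f d b h d $  — match f
step 3: stack=$ d Q  input=d b h d $  — expand Q ::= H d G
step 4: stack=$ d G d H  input=d b h d $  — expand H ::= epsilon
step 5: stack=$ d G d  input=d b h d $  — match d
step 6: stack=$ d G  input=b h d $  — expand G ::= b S h
step 7: stack=$ d h S b  input=b h d $  — match b
step 8: stack=$ d h S  input=h d $  — expand S ::= epsilon
Stack after step 8: $ d h (top = h).

h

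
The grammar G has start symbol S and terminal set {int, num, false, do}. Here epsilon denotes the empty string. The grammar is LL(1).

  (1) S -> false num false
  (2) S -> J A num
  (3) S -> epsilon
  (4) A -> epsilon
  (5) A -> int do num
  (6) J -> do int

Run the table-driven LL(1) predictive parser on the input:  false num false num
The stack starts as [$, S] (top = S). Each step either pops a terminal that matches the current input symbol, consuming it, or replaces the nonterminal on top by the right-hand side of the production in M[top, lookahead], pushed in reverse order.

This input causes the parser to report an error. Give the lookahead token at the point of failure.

num

step 1: stack=$ S  input=false num false num $  — expand S -> false num false
step 2: stack=$ false num false  input=false num false num $  — match false
step 3: stack=$ false num  input=num false num $  — match num
step 4: stack=$ false  input=false num $  — match false
step 5: stack=$  input=num $  — error: stack empty but input remains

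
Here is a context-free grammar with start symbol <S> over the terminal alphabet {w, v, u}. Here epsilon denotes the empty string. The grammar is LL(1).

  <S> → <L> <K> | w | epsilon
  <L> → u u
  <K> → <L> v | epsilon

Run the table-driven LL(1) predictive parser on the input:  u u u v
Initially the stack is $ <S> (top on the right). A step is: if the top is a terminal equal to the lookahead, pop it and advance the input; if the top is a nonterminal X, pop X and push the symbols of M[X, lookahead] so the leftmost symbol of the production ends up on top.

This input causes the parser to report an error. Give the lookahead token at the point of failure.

v

     Stack      Input      Action
  1  $ <S>      u u u v $  expand <S> → <L> <K>
  2  $ <K> <L>  u u u v $  expand <L> → u u
  3  $ <K> u u  u u u v $  match u
  4  $ <K> u    u u v $    match u
  5  $ <K>      u v $      expand <K> → <L> v
  6  $ v <L>    u v $      expand <L> → u u
  7  $ v u u    u v $      match u
  8  $ v u      v $        error: top is terminal u but lookahead is v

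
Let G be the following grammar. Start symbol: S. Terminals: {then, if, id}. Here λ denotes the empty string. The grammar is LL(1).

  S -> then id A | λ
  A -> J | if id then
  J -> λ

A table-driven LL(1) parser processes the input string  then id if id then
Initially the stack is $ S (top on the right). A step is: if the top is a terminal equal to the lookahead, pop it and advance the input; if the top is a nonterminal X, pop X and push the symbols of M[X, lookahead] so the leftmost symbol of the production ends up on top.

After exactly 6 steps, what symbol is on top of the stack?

step 1: stack=$ S  input=then id if id then $  — expand S -> then id A
step 2: stack=$ A id then  input=then id if id then $  — match then
step 3: stack=$ A id  input=id if id then $  — match id
step 4: stack=$ A  input=if id then $  — expand A -> if id then
step 5: stack=$ then id if  input=if id then $  — match if
step 6: stack=$ then id  input=id then $  — match id
Stack after step 6: $ then (top = then).

then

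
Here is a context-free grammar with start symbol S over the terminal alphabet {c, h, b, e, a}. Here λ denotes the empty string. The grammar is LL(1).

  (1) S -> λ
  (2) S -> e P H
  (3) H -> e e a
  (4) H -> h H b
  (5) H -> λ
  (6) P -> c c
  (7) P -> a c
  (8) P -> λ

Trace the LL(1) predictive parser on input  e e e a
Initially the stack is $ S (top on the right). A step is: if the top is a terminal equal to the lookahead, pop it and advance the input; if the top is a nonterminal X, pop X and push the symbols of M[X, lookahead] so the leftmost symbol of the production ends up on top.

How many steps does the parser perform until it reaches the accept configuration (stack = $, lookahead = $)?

     Stack    Input      Action
  1  $ S      e e e a $  expand S -> e P H
  2  $ H P e  e e e a $  match e
  3  $ H P    e e a $    expand P -> λ
  4  $ H      e e a $    expand H -> e e a
  5  $ a e e  e e a $    match e
  6  $ a e    e a $      match e
  7  $ a      a $        match a
Accept reached after 7 steps.

7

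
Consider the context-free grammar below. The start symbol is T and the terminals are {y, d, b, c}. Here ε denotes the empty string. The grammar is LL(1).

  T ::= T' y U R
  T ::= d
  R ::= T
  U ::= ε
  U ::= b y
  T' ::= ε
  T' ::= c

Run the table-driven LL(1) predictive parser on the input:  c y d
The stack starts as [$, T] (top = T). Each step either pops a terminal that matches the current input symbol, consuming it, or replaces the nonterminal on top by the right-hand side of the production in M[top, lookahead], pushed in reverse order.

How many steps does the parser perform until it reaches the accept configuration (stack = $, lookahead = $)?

8

     Stack       Input    Action
  1  $ T         c y d $  expand T ::= T' y U R
  2  $ R U y T'  c y d $  expand T' ::= c
  3  $ R U y c   c y d $  match c
  4  $ R U y     y d $    match y
  5  $ R U       d $      expand U ::= ε
  6  $ R         d $      expand R ::= T
  7  $ T         d $      expand T ::= d
  8  $ d         d $      match d
Accept reached after 8 steps.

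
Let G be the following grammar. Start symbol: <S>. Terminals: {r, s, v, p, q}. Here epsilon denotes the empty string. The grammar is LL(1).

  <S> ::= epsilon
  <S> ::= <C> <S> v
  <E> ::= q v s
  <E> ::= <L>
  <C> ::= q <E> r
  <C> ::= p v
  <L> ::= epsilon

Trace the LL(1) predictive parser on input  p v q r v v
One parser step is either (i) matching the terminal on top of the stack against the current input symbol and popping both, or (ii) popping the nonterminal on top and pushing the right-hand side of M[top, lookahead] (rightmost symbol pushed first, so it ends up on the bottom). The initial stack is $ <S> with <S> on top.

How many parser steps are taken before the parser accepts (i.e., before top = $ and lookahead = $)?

step 1: stack=$ <S>  input=p v q r v v $  — expand <S> ::= <C> <S> v
step 2: stack=$ v <S> <C>  input=p v q r v v $  — expand <C> ::= p v
step 3: stack=$ v <S> v p  input=p v q r v v $  — match p
step 4: stack=$ v <S> v  input=v q r v v $  — match v
step 5: stack=$ v <S>  input=q r v v $  — expand <S> ::= <C> <S> v
step 6: stack=$ v v <S> <C>  input=q r v v $  — expand <C> ::= q <E> r
step 7: stack=$ v v <S> r <E> q  input=q r v v $  — match q
step 8: stack=$ v v <S> r <E>  input=r v v $  — expand <E> ::= <L>
step 9: stack=$ v v <S> r <L>  input=r v v $  — expand <L> ::= epsilon
step 10: stack=$ v v <S> r  input=r v v $  — match r
step 11: stack=$ v v <S>  input=v v $  — expand <S> ::= epsilon
step 12: stack=$ v v  input=v v $  — match v
step 13: stack=$ v  input=v $  — match v
Accept reached after 13 steps.

13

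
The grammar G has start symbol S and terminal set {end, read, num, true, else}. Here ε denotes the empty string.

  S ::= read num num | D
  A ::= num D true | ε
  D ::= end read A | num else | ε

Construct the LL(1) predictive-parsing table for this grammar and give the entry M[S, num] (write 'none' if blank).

S ::= D

FIRST(A): from A::=num D true we get {num}; from A::=ε we get {ε}. So FIRST(A) = {ε, num}.
FIRST(D): from D::=end read A we get {end}; from D::=num else we get {num}; from D::=ε we get {ε}. So FIRST(D) = {ε, end, num}.
FIRST(S): from S::=read num num we get {read}; from S::=D we get {ε, end, num}. So FIRST(S) = {ε, end, num, read}.
FOLLOW(S) includes $ since S is the start symbol.
FOLLOW(S): S appears on no right-hand side. Thus FOLLOW(S) = {$}.
For S ::= read num num: FIRST(read num num) = {read}, so it goes in M[S, t] for t ∈ {read}.
For S ::= D: FIRST(D) = {ε, end, num}, so it goes in M[S, t] for t ∈ {end, num}; since ε ∈ FIRST, also for every t ∈ FOLLOW(S) = {$}.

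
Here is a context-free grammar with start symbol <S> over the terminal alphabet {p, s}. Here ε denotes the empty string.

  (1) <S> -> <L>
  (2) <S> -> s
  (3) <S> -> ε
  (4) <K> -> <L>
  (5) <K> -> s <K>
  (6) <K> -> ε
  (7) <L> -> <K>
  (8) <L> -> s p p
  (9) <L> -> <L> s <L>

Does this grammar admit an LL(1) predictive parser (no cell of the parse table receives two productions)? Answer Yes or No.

FIRST(<S>) = {ε, s}
FIRST(<K>) = {ε, s}
FIRST(<L>) = {ε, s}
FOLLOW(<S>) = {$}
FOLLOW(<K>) = {$, s}
FOLLOW(<L>) = {$, s}
Cell M[<K>, $] receives both <K> -> <L> and <K> -> ε — the grammar is not LL(1).

No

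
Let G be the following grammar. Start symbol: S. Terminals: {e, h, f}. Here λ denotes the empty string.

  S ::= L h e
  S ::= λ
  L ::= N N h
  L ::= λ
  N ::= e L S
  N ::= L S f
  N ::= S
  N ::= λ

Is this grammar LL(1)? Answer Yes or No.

FIRST(S) = {λ, e, f, h}
FIRST(L) = {λ, e, f, h}
FIRST(N) = {λ, e, f, h}
FOLLOW(S) = {$, e, f, h}
FOLLOW(L) = {e, f, h}
FOLLOW(N) = {e, f, h}
Cell M[L, e] receives both L ::= N N h and L ::= λ — the grammar is not LL(1).

No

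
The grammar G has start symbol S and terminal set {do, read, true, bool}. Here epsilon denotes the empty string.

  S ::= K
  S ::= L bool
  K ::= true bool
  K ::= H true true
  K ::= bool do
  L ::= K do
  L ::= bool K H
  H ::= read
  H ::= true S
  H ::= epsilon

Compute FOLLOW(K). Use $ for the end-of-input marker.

FIRST(H) = {epsilon, read, true}
FIRST(K) = {bool, read, true}  (via H true true)
FIRST(L) = {bool, read, true}  (via K do)
FIRST(S) = {bool, read, true}  (via K, L bool)
FOLLOW(S) includes $ since S is the start symbol.
FOLLOW(L): in S::=L bool, L is followed by bool with FIRST {bool}. Thus FOLLOW(L) = {bool}.
FOLLOW(H): in K::=H true true, H is followed by true true with FIRST {true}; in L::=bool K H, the suffix after H is empty, so FOLLOW(H) ⊇ FOLLOW(L) = {bool}. Thus FOLLOW(H) = {bool, true}.
FOLLOW(S): in H::=true S, the suffix after S is empty, so FOLLOW(S) ⊇ FOLLOW(H) = {bool, true}. Thus FOLLOW(S) = {$, bool, true}.
FOLLOW(K): in S::=K, the suffix after K is empty, so FOLLOW(K) ⊇ FOLLOW(S) = {$, bool, true}; in L::=K do, K is followed by do with FIRST {do}; in L::=bool K H, K is followed by H with FIRST {epsilon, read, true}; in L::=bool K H, the suffix after K is nullable, so FOLLOW(K) ⊇ FOLLOW(L) = {bool}. Thus FOLLOW(K) = {$, bool, do, read, true}.

{$, bool, do, read, true}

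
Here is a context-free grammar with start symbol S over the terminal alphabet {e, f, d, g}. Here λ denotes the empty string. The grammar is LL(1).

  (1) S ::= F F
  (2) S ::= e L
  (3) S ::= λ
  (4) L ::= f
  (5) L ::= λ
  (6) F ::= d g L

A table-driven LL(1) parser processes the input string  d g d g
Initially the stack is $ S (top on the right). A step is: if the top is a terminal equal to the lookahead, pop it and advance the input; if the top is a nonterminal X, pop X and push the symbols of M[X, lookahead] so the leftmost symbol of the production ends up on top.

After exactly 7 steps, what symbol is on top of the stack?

g

step 1: stack=$ S  input=d g d g $  — expand S ::= F F
step 2: stack=$ F F  input=d g d g $  — expand F ::= d g L
step 3: stack=$ F L g d  input=d g d g $  — match d
step 4: stack=$ F L g  input=g d g $  — match g
step 5: stack=$ F L  input=d g $  — expand L ::= λ
step 6: stack=$ F  input=d g $  — expand F ::= d g L
step 7: stack=$ L g d  input=d g $  — match d
Stack after step 7: $ L g (top = g).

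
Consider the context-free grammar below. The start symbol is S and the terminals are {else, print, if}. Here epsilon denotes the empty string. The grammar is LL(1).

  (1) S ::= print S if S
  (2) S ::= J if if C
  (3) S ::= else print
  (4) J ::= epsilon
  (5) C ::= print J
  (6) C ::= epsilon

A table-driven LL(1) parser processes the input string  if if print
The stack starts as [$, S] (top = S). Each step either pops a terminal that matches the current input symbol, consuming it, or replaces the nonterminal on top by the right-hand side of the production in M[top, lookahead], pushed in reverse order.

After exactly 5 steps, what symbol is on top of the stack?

     Stack        Input          Action
  1  $ S          if if print $  expand S ::= J if if C
  2  $ C if if J  if if print $  expand J ::= epsilon
  3  $ C if if    if if print $  match if
  4  $ C if       if print $     match if
  5  $ C          print $        expand C ::= print J
Stack after step 5: $ J print (top = print).

print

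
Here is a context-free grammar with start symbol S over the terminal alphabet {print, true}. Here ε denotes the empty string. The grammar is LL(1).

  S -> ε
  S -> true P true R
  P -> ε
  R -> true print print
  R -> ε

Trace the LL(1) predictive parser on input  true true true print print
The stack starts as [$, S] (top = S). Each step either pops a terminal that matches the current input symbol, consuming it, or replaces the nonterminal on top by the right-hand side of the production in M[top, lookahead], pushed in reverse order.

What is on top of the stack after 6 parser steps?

     Stack               Input                         Action
  1  $ S                 true true true print print $  expand S -> true P true R
  2  $ R true P true     true true true print print $  match true
  3  $ R true P          true true print print $       expand P -> ε
  4  $ R true            true true print print $       match true
  5  $ R                 true print print $            expand R -> true print print
  6  $ print print true  true print print $            match true
Stack after step 6: $ print print (top = print).

print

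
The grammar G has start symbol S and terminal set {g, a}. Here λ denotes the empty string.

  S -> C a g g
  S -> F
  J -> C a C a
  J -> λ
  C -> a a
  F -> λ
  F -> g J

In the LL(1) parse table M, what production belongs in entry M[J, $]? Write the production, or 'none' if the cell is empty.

J -> λ

FIRST(C): from C->a a we get {a}. So FIRST(C) = {a}.
FIRST(F): from F->λ we get {λ}; from F->g J we get {g}. So FIRST(F) = {λ, g}.
FIRST(S): from S->C a g g we get {a}; from S->F we get {λ, g}. So FIRST(S) = {λ, a, g}.
FIRST(J): from J->C a C a we get {a}; from J->λ we get {λ}. So FIRST(J) = {λ, a}.
FOLLOW(S) includes $ since S is the start symbol.
FOLLOW(F): in S->F, the suffix after F is empty, so FOLLOW(F) ⊇ FOLLOW(S) = {$}. Thus FOLLOW(F) = {$}.
FOLLOW(J): in F->g J, the suffix after J is empty, so FOLLOW(J) ⊇ FOLLOW(F) = {$}. Thus FOLLOW(J) = {$}.
For J -> C a C a: FIRST(C a C a) = {a}, so it goes in M[J, t] for t ∈ {a}.
For J -> λ: FIRST(λ) = {λ}, so it goes in M[J, t] for t ∈ {}; since λ ∈ FIRST, also for every t ∈ FOLLOW(J) = {$}.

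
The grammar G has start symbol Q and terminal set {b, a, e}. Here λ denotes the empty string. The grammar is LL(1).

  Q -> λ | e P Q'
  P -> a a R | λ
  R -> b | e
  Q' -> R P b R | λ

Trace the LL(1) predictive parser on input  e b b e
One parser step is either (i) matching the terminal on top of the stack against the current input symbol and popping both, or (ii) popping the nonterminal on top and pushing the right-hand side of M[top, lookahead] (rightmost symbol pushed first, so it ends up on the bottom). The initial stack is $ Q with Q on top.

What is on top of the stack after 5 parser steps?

b

step 1: stack=$ Q  input=e b b e $  — expand Q -> e P Q'
step 2: stack=$ Q' P e  input=e b b e $  — match e
step 3: stack=$ Q' P  input=b b e $  — expand P -> λ
step 4: stack=$ Q'  input=b b e $  — expand Q' -> R P b R
step 5: stack=$ R b P R  input=b b e $  — expand R -> b
Stack after step 5: $ R b P b (top = b).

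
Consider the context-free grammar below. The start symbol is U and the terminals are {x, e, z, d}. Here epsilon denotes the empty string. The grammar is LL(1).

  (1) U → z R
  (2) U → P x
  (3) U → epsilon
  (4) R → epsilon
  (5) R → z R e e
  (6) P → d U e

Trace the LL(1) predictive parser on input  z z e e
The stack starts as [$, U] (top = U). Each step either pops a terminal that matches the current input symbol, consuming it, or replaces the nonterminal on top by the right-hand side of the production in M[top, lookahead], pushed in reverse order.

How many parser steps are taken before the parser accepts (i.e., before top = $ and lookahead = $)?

7

step 1: stack=$ U  input=z z e e $  — expand U → z R
step 2: stack=$ R z  input=z z e e $  — match z
step 3: stack=$ R  input=z e e $  — expand R → z R e e
step 4: stack=$ e e R z  input=z e e $  — match z
step 5: stack=$ e e R  input=e e $  — expand R → epsilon
step 6: stack=$ e e  input=e e $  — match e
step 7: stack=$ e  input=e $  — match e
Accept reached after 7 steps.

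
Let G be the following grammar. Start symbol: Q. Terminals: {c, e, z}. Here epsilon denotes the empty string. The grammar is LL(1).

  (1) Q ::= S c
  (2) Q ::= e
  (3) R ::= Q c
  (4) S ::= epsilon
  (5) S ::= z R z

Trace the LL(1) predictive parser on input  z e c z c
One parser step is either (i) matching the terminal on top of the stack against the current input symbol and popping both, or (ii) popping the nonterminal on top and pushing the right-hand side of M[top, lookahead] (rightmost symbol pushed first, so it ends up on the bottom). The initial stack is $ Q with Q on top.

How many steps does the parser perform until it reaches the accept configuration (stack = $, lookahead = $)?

9

step 1: stack=$ Q  input=z e c z c $  — expand Q ::= S c
step 2: stack=$ c S  input=z e c z c $  — expand S ::= z R z
step 3: stack=$ c z R z  input=z e c z c $  — match z
step 4: stack=$ c z R  input=e c z c $  — expand R ::= Q c
step 5: stack=$ c z c Q  input=e c z c $  — expand Q ::= e
step 6: stack=$ c z c e  input=e c z c $  — match e
step 7: stack=$ c z c  input=c z c $  — match c
step 8: stack=$ c z  input=z c $  — match z
step 9: stack=$ c  input=c $  — match c
Accept reached after 9 steps.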